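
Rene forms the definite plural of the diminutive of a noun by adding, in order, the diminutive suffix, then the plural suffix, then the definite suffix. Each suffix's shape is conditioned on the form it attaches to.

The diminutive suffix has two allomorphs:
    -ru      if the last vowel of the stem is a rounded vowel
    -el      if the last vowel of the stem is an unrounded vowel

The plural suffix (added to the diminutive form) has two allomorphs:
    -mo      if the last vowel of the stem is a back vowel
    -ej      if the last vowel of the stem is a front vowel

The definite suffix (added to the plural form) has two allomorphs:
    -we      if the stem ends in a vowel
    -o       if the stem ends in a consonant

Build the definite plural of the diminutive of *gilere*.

The last vowel of *gilere* is /e/, which is an unrounded vowel, so the diminutive suffix is -el, giving *gilereel*.
The diminutive form *gilereel*: last vowel = /e/, a front vowel → -ej → *gilereelej*.
Since the final sound of the plural form *gilereelej* is /j/ (a consonant), it takes -o, giving *gilereelejo*.

gilereelejo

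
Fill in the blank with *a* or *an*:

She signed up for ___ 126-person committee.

The indefinite article is chosen by the initial *sound* of the following word, not its spelling.
The number *126* is spoken "one hundred …", beginning with /wʌn/ — a consonant sound.
So the article is *a*: She signed up for a 126-person committee.

a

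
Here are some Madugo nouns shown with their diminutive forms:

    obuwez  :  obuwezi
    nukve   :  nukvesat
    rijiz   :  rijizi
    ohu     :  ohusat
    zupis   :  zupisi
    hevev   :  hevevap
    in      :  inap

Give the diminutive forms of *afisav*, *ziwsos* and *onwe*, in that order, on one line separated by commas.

The suffix is conditioned by the final sound: -i when the stem ends in a sibilant (*obuwez*, *rijiz*, *zupis*); -ap when the stem ends in a non-sibilant consonant (*hevev*, *in*); -sat when the stem ends in a vowel (*nukve*, *ohu*).
*afisav*: final sound = /v/, a non-sibilant consonant → -ap → *afisavap*.
*ziwsos*: final sound = /s/, a sibilant → -i → *ziwsosi*.
*onwe*: final sound = /e/, a vowel → -sat → *onwesat*.

afisavap, ziwsosi, onwesat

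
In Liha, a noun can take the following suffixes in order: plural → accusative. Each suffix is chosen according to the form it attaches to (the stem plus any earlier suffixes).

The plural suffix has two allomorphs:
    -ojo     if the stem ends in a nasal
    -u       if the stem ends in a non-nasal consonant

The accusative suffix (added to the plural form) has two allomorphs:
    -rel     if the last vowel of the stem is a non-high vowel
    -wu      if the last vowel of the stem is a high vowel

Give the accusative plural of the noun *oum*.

*oum*: final consonant = /m/, a nasal → -ojo → *oumojo*.
Since the last vowel of the plural form *oumojo* is /o/ (a non-high vowel), it takes -rel, giving *oumojorel*.

oumojorel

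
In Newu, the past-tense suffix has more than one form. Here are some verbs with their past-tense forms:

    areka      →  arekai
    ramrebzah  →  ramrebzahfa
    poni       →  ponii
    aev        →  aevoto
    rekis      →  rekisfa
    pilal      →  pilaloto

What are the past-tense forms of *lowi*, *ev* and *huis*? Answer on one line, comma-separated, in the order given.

lowii, evoto, huisfa

The suffix is conditioned by the final sound: -fa when the stem ends in a voiceless consonant (*ramrebzah*, *rekis*); -oto when the stem ends in a voiced consonant (*aev*, *pilal*); -i when the stem ends in a vowel (*areka*, *poni*).
Since the final sound of *lowi* is /i/ (a vowel), it takes -i, giving *lowii*.
*ev* — final sound /v/ (a voiced consonant) → -oto → *evoto*.
Since the final sound of *huis* is /s/ (a voiceless consonant), it takes -fa, giving *huisfa*.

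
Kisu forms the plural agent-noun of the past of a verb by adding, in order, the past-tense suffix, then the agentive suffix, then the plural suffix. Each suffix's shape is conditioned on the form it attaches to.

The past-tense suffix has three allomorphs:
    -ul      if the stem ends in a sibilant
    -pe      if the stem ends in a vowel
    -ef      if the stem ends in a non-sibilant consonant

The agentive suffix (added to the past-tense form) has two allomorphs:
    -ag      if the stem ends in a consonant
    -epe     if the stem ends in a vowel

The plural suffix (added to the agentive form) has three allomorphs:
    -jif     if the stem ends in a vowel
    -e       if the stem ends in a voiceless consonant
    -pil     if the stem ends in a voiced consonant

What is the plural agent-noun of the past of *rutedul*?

Since the final sound of *rutedul* is /l/ (a non-sibilant consonant), it takes -ef, giving *rutedulef*.
Since the final sound of the past-tense form *rutedulef* is /f/ (a consonant), it takes -ag, giving *rutedulefag*.
The agentive form *rutedulefag*: final sound = /g/, a voiced consonant → -pil → *rutedulefagpil*.

rutedulefagpil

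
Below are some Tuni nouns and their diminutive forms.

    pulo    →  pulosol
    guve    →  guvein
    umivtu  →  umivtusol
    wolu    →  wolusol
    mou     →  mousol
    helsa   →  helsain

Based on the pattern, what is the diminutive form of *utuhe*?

The alternation tracks the last vowel of the stem — -sol when the last vowel of the stem is a rounded vowel (*pulo*, *umivtu*, *wolu*, *mou*); -in when the last vowel of the stem is an unrounded vowel (*guve*, *helsa*).
Since the last vowel of *utuhe* is /e/ (an unrounded vowel), it takes -in, giving *utuhein*.

utuhein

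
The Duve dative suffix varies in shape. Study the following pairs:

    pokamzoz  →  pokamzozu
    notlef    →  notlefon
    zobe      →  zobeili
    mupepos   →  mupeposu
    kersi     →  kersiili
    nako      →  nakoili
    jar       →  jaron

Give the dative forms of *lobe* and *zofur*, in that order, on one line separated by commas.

lobeili, zofuron

Looking at the final sound of each stem: -u when the stem ends in a sibilant (*pokamzoz*, *mupepos*); -on when the stem ends in a non-sibilant consonant (*notlef*, *jar*); -ili when the stem ends in a vowel (*zobe*, *kersi*, *nako*).
*lobe*: final sound = /e/, a vowel → -ili → *lobeili*.
The final sound of *zofur* is /r/, which is a non-sibilant consonant, so the suffix is -on, giving *zofuron*.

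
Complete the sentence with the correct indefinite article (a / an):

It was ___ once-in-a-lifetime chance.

a

The indefinite article is chosen by the initial *sound* of the following word, not its spelling.
*once-in-a-lifetime* begins with the sound /wʌ/ (*once* pronounced with initial /w/) — a consonant sound.
So the article is *a*: It was a once-in-a-lifetime chance.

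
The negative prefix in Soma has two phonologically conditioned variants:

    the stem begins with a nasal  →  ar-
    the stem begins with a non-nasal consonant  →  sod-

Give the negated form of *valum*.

Since the first consonant of *valum* is /v/ (non-nasal), it takes sod-, giving *sodvalum*.

sodvalum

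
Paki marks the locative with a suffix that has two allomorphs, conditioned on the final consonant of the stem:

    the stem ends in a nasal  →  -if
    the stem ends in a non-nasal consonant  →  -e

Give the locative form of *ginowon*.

ginowonif

*ginowon* — final consonant /n/ (a nasal) → -if → *ginowonif*.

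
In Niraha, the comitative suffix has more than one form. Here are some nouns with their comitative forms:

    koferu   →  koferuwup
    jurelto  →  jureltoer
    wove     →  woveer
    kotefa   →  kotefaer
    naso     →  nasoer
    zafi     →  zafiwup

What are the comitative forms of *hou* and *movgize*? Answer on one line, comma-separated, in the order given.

houwup, movgizeer

The pattern is height harmony: -wup when the last vowel of the stem is a high vowel (*koferu*, *zafi*); -er when the last vowel of the stem is a non-high vowel (*jurelto*, *wove*, *kotefa*, *naso*).
*hou* — last vowel /u/ (a high vowel) → -wup → *houwup*.
The last vowel of *movgize* is /e/, which is a non-high vowel, so the suffix is -er, giving *movgizeer*.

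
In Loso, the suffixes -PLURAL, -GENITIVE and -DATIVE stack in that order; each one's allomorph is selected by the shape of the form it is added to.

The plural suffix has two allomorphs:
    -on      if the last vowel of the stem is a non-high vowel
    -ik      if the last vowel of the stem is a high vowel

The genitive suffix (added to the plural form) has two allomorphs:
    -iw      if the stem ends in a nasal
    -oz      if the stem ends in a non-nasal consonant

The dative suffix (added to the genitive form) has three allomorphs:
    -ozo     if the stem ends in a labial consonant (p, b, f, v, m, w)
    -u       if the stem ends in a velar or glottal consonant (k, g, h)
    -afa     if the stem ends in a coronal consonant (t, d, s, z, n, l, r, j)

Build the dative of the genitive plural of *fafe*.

fafeoniwozo

The last vowel of *fafe* is /e/, which is a non-high vowel, so the plural suffix is -on, giving *fafeon*.
The final consonant of the plural form *fafeon* is /n/, which is a nasal, so the genitive suffix is -iw, giving *fafeoniw*.
The genitive form *fafeoniw*: final consonant = /w/, labial → -ozo → *fafeoniwozo*.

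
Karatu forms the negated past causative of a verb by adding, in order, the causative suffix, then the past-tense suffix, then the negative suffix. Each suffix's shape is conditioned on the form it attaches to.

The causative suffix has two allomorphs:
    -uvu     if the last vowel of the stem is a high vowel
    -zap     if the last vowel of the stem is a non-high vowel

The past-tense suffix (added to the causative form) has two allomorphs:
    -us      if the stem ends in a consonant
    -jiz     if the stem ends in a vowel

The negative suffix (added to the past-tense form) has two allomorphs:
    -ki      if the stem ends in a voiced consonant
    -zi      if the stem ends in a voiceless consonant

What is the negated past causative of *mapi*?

Since the last vowel of *mapi* is /i/ (a high vowel), it takes -uvu, giving *mapiuvu*.
The final sound of the causative form *mapiuvu* is /u/, which is a vowel, so the past-tense suffix is -jiz, giving *mapiuvujiz*.
The past-tense form *mapiuvujiz* — final consonant /z/ (voiced) → -ki → *mapiuvujizki*.

mapiuvujizki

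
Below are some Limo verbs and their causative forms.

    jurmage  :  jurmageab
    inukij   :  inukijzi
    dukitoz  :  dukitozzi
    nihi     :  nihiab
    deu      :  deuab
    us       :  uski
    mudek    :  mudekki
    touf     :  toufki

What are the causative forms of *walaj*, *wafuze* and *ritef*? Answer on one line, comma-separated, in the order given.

walajzi, wafuzeab, ritefki

The suffix is conditioned by the final sound: -ki when the stem ends in a voiceless consonant (*us*, *mudek*, *touf*); -zi when the stem ends in a voiced consonant (*inukij*, *dukitoz*); -ab when the stem ends in a vowel (*jurmage*, *nihi*, *deu*).
*walaj* — final sound /j/ (a voiced consonant) → -zi → *walajzi*.
*wafuze*: final sound = /e/, a vowel → -ab → *wafuzeab*.
Since the final sound of *ritef* is /f/ (a voiceless consonant), it takes -ki, giving *ritefki*.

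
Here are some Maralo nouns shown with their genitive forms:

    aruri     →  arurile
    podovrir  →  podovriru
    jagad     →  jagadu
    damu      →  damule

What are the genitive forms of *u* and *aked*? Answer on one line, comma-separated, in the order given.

ule, akedu

The alternation tracks the final sound of the stem — -u when the stem ends in a consonant (*podovrir*, *jagad*); -le when the stem ends in a vowel (*aruri*, *damu*).
*u* — final sound /u/ (a vowel) → -le → *ule*.
Since the final sound of *aked* is /d/ (a consonant), it takes -u, giving *akedu*.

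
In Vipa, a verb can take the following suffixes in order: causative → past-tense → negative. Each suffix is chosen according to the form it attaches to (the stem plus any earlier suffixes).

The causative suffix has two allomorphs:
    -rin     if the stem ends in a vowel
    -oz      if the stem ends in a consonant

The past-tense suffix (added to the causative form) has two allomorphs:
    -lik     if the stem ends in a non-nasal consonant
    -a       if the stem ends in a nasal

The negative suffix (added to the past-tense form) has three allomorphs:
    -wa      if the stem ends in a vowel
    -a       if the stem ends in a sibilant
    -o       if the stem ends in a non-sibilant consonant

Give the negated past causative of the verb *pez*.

The final sound of *pez* is /z/, which is a consonant, so the causative suffix is -oz, giving *pezoz*.
Since the final consonant of the causative form *pezoz* is /z/ (non-nasal), it takes -lik, giving *pezozlik*.
The final sound of the past-tense form *pezozlik* is /k/, which is a non-sibilant consonant, so the negative suffix is -o, giving *pezozliko*.

pezozliko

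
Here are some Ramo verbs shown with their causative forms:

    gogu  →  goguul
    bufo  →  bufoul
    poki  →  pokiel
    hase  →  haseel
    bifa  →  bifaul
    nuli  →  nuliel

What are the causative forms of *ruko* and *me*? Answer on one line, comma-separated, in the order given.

rukoul, meel

The alternation tracks the last vowel of the stem — -el when the last vowel of the stem is a front vowel (*poki*, *hase*, *nuli*); -ul when the last vowel of the stem is a back vowel (*gogu*, *bufo*, *bifa*).
The last vowel of *ruko* is /o/, which is a back vowel, so the suffix is -ul, giving *rukoul*.
Since the last vowel of *me* is /e/ (a front vowel), it takes -el, giving *meel*.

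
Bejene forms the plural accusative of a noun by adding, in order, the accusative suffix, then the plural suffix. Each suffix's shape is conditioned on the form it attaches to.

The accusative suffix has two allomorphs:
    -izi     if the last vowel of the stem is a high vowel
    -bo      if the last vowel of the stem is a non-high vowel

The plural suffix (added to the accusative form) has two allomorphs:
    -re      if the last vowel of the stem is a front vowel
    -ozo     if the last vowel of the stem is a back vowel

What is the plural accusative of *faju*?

*faju* — last vowel /u/ (a high vowel) → -izi → *fajuizi*.
The accusative form *fajuizi*: last vowel = /i/, a front vowel → -re → *fajuizire*.

fajuizire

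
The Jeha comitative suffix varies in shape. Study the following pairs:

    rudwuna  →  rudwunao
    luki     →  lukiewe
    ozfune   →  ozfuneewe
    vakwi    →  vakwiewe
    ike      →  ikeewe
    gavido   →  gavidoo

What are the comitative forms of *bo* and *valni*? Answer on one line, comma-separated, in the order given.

boo, valniewe

The suffix is conditioned by the last vowel: -ewe when the last vowel of the stem is a front vowel (*luki*, *ozfune*, *vakwi*, *ike*); -o when the last vowel of the stem is a back vowel (*rudwuna*, *gavido*).
The last vowel of *bo* is /o/, which is a back vowel, so the suffix is -o, giving *boo*.
*valni* — last vowel /i/ (a front vowel) → -ewe → *valniewe*.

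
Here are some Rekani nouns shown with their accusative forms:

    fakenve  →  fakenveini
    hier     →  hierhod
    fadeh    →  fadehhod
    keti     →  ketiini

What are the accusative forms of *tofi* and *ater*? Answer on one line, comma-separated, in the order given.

tofiini, aterhod

Looking at the final sound of each stem: -hod when the stem ends in a consonant (*hier*, *fadeh*); -ini when the stem ends in a vowel (*fakenve*, *keti*).
*tofi*: final sound = /i/, a vowel → -ini → *tofiini*.
*ater*: final sound = /r/, a consonant → -hod → *aterhod*.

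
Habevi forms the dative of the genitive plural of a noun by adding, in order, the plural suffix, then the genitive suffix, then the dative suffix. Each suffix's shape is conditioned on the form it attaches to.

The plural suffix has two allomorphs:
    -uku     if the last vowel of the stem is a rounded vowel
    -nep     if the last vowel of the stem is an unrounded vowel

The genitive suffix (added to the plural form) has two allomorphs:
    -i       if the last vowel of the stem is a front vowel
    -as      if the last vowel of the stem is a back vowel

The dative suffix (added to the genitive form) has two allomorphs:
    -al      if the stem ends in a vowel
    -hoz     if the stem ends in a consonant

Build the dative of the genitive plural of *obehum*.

obehumukuashoz

*obehum*: last vowel = /u/, a rounded vowel → -uku → *obehumuku*.
Since the last vowel of the plural form *obehumuku* is /u/ (a back vowel), it takes -as, giving *obehumukuas*.
The final sound of the genitive form *obehumukuas* is /s/, which is a consonant, so the dative suffix is -hoz, giving *obehumukuashoz*.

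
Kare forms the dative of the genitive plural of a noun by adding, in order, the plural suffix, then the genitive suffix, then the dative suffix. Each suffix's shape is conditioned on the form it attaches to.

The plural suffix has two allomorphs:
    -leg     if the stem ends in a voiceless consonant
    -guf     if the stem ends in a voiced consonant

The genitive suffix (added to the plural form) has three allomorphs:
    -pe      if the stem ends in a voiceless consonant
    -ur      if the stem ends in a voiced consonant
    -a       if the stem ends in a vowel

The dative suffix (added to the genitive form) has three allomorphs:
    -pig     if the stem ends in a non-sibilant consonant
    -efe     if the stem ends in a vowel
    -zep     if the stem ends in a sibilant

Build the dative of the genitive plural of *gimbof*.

gimboflegurpig

*gimbof* — final consonant /f/ (voiceless) → -leg → *gimbofleg*.
The plural form *gimbofleg*: final sound = /g/, a voiced consonant → -ur → *gimboflegur*.
The genitive form *gimboflegur* — final sound /r/ (a non-sibilant consonant) → -pig → *gimboflegurpig*.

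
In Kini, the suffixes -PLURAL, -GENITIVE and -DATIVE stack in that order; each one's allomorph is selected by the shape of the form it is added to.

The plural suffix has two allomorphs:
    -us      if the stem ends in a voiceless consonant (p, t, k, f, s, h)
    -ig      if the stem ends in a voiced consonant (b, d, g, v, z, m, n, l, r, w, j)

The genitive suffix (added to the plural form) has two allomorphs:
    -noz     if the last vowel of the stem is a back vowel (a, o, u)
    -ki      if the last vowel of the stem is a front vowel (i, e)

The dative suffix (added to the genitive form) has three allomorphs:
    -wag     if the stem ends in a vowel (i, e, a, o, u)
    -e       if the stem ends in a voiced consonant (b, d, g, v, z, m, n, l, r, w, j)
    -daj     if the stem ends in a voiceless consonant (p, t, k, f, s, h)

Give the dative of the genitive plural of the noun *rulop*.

rulopusnoze

*rulop* — final consonant /p/ (voiceless) → -us → *rulopus*.
The plural form *rulopus* — last vowel /u/ (a back vowel) → -noz → *rulopusnoz*.
The final sound of the genitive form *rulopusnoz* is /z/, which is a voiced consonant, so the dative suffix is -e, giving *rulopusnoze*.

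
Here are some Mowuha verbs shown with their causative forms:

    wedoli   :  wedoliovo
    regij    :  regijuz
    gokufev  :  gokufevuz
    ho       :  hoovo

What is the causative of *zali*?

zaliovo

Looking at the final sound of each stem: -uz when the stem ends in a consonant (*regij*, *gokufev*); -ovo when the stem ends in a vowel (*wedoli*, *ho*).
The final sound of *zali* is /i/, which is a vowel, so the suffix is -ovo, giving *zaliovo*.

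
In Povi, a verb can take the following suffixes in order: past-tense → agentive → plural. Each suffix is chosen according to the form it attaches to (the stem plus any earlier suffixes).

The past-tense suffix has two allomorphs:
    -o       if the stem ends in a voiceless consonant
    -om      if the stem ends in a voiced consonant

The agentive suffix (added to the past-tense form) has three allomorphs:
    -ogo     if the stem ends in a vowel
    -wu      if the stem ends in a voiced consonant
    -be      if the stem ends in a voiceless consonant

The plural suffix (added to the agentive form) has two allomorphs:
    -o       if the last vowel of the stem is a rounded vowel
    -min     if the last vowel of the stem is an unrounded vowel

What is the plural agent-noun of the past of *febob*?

febobomwuo

Since the final consonant of *febob* is /b/ (voiced), it takes -om, giving *febobom*.
The past-tense form *febobom*: final sound = /m/, a voiced consonant → -wu → *febobomwu*.
Since the last vowel of the agentive form *febobomwu* is /u/ (a rounded vowel), it takes -o, giving *febobomwuo*.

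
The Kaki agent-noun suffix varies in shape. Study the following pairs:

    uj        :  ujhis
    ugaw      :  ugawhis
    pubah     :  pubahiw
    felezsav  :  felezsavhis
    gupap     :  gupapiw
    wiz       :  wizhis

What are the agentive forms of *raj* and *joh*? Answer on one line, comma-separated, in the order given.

The suffix is conditioned by the final consonant: -iw when the stem ends in a voiceless consonant (*pubah*, *gupap*); -his when the stem ends in a voiced consonant (*uj*, *ugaw*, *felezsav*, *wiz*).
*raj*: final consonant = /j/, voiced → -his → *rajhis*.
Since the final consonant of *joh* is /h/ (voiceless), it takes -iw, giving *johiw*.

rajhis, johiw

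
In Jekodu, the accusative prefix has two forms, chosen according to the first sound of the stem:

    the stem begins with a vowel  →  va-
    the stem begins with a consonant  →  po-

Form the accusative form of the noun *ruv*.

The first sound of *ruv* is /r/, which is a consonant, so the prefix is po-, giving *poruv*.

poruv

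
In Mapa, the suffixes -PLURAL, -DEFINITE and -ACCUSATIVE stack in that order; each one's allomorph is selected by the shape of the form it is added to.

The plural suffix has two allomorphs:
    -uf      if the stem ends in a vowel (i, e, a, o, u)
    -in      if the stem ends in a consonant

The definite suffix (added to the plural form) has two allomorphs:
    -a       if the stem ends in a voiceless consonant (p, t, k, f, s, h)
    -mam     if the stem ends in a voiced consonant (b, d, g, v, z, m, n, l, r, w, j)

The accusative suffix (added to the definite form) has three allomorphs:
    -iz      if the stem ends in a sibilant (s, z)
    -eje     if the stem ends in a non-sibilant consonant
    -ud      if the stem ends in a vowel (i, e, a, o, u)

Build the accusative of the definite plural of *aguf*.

Since the final sound of *aguf* is /f/ (a consonant), it takes -in, giving *agufin*.
Since the final consonant of the plural form *agufin* is /n/ (voiced), it takes -mam, giving *agufinmam*.
The definite form *agufinmam* — final sound /m/ (a non-sibilant consonant) → -eje → *agufinmameje*.

agufinmameje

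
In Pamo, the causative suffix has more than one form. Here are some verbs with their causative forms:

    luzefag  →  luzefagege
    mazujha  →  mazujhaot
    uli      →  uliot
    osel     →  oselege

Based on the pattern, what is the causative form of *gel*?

gelege

The suffix is conditioned by the final sound: -ege when the stem ends in a consonant (*luzefag*, *osel*); -ot when the stem ends in a vowel (*mazujha*, *uli*).
Since the final sound of *gel* is /l/ (a consonant), it takes -ege, giving *gelege*.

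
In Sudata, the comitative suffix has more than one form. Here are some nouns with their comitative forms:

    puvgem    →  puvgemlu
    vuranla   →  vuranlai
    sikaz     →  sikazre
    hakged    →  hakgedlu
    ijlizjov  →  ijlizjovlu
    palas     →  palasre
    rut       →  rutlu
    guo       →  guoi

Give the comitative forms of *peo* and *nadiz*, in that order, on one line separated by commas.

The suffix is conditioned by the final sound: -re when the stem ends in a sibilant (*sikaz*, *palas*); -lu when the stem ends in a non-sibilant consonant (*puvgem*, *hakged*, *ijlizjov*, *rut*); -i when the stem ends in a vowel (*vuranla*, *guo*).
*peo*: final sound = /o/, a vowel → -i → *peoi*.
*nadiz* — final sound /z/ (a sibilant) → -re → *nadizre*.

peoi, nadizre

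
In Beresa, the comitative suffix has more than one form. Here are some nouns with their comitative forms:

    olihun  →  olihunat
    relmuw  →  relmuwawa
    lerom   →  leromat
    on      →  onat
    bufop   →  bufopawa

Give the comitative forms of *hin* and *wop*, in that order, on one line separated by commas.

hinat, wopawa

The suffix is conditioned by the final consonant: -at when the stem ends in a nasal (*olihun*, *lerom*, *on*); -awa when the stem ends in a non-nasal consonant (*relmuw*, *bufop*).
*hin*: final consonant = /n/, a nasal → -at → *hinat*.
*wop* — final consonant /p/ (non-nasal) → -awa → *wopawa*.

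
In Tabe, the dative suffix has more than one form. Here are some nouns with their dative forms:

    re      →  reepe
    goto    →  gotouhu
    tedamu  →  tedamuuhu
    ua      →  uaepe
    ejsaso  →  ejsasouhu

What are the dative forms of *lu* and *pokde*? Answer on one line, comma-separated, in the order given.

luuhu, pokdeepe

The suffix is conditioned by the last vowel: -uhu when the last vowel of the stem is a rounded vowel (*goto*, *tedamu*, *ejsaso*); -epe when the last vowel of the stem is an unrounded vowel (*re*, *ua*).
*lu* — last vowel /u/ (a rounded vowel) → -uhu → *luuhu*.
Since the last vowel of *pokde* is /e/ (an unrounded vowel), it takes -epe, giving *pokdeepe*.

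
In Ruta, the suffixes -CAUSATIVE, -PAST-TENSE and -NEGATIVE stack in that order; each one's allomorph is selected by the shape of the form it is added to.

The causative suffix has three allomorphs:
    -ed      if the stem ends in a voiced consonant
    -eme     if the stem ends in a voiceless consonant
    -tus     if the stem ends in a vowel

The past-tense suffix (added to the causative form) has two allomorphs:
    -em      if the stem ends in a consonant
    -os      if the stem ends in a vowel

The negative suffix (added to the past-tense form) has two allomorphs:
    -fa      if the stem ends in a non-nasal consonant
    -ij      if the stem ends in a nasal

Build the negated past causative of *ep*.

epemeosfa

The final sound of *ep* is /p/, which is a voiceless consonant, so the causative suffix is -eme, giving *epeme*.
Since the final sound of the causative form *epeme* is /e/ (a vowel), it takes -os, giving *epemeos*.
The past-tense form *epemeos* — final consonant /s/ (non-nasal) → -fa → *epemeosfa*.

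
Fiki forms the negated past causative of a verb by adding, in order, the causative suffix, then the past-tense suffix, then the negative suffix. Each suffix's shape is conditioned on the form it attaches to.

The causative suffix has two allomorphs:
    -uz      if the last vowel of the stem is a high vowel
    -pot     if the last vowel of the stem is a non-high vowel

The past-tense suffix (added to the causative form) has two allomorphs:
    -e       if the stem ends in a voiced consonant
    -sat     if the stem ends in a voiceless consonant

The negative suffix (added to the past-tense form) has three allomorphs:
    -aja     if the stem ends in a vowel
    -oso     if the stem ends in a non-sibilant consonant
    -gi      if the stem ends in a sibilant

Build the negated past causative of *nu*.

nuuzeaja

Since the last vowel of *nu* is /u/ (a high vowel), it takes -uz, giving *nuuz*.
Since the final consonant of the causative form *nuuz* is /z/ (voiced), it takes -e, giving *nuuze*.
The past-tense form *nuuze*: final sound = /e/, a vowel → -aja → *nuuzeaja*.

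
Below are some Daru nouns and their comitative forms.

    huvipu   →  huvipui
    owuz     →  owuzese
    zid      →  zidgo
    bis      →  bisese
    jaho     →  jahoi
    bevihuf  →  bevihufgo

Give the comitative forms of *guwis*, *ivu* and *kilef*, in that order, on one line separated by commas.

guwisese, ivui, kilefgo

The alternation tracks the final sound of the stem — -ese when the stem ends in a sibilant (*owuz*, *bis*); -go when the stem ends in a non-sibilant consonant (*zid*, *bevihuf*); -i when the stem ends in a vowel (*huvipu*, *jaho*).
Since the final sound of *guwis* is /s/ (a sibilant), it takes -ese, giving *guwisese*.
Since the final sound of *ivu* is /u/ (a vowel), it takes -i, giving *ivui*.
The final sound of *kilef* is /f/, which is a non-sibilant consonant, so the suffix is -go, giving *kilefgo*.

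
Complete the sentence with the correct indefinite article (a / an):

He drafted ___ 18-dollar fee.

an

The indefinite article is chosen by the initial *sound* of the following word, not its spelling.
The number *18* is spoken "eighteen", beginning with /ˌeɪˈtiːn/ — a vowel sound.
So the article is *an*: He drafted an 18-dollar fee.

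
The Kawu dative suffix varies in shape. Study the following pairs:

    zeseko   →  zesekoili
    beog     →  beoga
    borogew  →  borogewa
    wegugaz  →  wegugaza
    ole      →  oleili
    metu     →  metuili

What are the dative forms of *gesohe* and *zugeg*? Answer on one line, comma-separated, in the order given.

gesoheili, zugega

The pattern is consonant vs. vowel: -a when the stem ends in a consonant (*beog*, *borogew*, *wegugaz*); -ili when the stem ends in a vowel (*zeseko*, *ole*, *metu*).
*gesohe*: final sound = /e/, a vowel → -ili → *gesoheili*.
*zugeg*: final sound = /g/, a consonant → -a → *zugega*.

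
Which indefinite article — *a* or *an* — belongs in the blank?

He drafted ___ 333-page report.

a

The indefinite article is chosen by the initial *sound* of the following word, not its spelling.
The number *333* is spoken "three hundred …", beginning with /θriː/ — a consonant sound.
So the article is *a*: He drafted a 333-page report.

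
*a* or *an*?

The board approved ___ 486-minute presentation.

a

The indefinite article is chosen by the initial *sound* of the following word, not its spelling.
The number *486* is spoken "four hundred …", beginning with /fɔr/ — a consonant sound.
So the article is *a*: The board approved a 486-minute presentation.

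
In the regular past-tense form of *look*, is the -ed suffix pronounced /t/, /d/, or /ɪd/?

The stem *look* ends in a voiceless consonant other than /t/.
The -ed suffix is realized as /ɪd/ after /t, d/; as /t/ after other voiceless consonants; and as /d/ after other voiced sounds.
So -ed on *look* is pronounced /t/.

/t/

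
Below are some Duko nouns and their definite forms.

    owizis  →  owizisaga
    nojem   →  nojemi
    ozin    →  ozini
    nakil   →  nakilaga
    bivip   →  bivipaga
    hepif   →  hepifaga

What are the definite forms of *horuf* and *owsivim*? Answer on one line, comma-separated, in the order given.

The alternation tracks the final consonant of the stem — -i when the stem ends in a nasal (*nojem*, *ozin*); -aga when the stem ends in a non-nasal consonant (*owizis*, *nakil*, *bivip*, *hepif*).
The final consonant of *horuf* is /f/, which is non-nasal, so the suffix is -aga, giving *horufaga*.
*owsivim*: final consonant = /m/, a nasal → -i → *owsivimi*.

horufaga, owsivimi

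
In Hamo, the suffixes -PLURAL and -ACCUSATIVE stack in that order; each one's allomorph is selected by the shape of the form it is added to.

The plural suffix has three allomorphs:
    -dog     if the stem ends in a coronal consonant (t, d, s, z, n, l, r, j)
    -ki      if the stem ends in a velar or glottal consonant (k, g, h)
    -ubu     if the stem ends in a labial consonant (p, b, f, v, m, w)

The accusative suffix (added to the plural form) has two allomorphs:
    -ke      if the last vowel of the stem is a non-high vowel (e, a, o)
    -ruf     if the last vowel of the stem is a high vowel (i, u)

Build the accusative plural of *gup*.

The final consonant of *gup* is /p/, which is labial, so the plural suffix is -ubu, giving *gupubu*.
The plural form *gupubu*: last vowel = /u/, a high vowel → -ruf → *gupuburuf*.

gupuburuf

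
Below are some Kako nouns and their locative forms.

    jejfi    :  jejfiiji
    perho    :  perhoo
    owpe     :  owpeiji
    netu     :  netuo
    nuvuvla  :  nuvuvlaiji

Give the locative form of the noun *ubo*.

The suffix is conditioned by the last vowel: -o when the last vowel of the stem is a rounded vowel (*perho*, *netu*); -iji when the last vowel of the stem is an unrounded vowel (*jejfi*, *owpe*, *nuvuvla*).
The last vowel of *ubo* is /o/, which is a rounded vowel, so the suffix is -o, giving *uboo*.

uboo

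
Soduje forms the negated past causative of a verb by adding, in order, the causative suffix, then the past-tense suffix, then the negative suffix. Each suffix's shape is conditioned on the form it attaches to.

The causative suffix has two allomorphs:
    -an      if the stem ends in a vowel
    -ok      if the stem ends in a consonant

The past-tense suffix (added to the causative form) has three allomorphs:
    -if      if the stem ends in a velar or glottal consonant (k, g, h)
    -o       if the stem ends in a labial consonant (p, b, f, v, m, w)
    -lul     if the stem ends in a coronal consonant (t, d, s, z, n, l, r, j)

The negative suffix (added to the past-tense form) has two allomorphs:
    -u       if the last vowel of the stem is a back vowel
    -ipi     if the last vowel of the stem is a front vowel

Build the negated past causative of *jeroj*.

*jeroj*: final sound = /j/, a consonant → -ok → *jerojok*.
The causative form *jerojok*: final consonant = /k/, velar/glottal → -if → *jerojokif*.
The last vowel of the past-tense form *jerojokif* is /i/, which is a front vowel, so the negative suffix is -ipi, giving *jerojokifipi*.

jerojokifipi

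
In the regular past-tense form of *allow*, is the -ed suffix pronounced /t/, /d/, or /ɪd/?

/d/

The stem *allow* ends in a voiced sound other than /d/.
The -ed suffix is realized as /ɪd/ after /t, d/; as /t/ after other voiceless consonants; and as /d/ after other voiced sounds.
So -ed on *allow* is pronounced /d/.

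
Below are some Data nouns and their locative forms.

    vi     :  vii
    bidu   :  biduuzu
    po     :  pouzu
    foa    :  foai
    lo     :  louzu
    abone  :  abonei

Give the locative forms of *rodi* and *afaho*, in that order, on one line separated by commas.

rodii, afahouzu

Looking at the last vowel of each stem: -uzu when the last vowel of the stem is a rounded vowel (*bidu*, *po*, *lo*); -i when the last vowel of the stem is an unrounded vowel (*vi*, *foa*, *abone*).
*rodi*: last vowel = /i/, an unrounded vowel → -i → *rodii*.
*afaho* — last vowel /o/ (a rounded vowel) → -uzu → *afahouzu*.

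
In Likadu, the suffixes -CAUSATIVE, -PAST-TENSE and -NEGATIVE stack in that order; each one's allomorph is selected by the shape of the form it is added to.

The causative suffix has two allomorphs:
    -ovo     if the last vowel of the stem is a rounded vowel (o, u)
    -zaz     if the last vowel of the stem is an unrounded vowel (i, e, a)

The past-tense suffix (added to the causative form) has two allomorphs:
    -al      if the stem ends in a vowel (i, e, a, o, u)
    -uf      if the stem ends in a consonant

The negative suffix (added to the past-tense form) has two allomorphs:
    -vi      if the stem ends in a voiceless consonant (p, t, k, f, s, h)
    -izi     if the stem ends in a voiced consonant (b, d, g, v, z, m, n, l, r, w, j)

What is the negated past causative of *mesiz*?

mesizzazufvi

Since the last vowel of *mesiz* is /i/ (an unrounded vowel), it takes -zaz, giving *mesizzaz*.
The final sound of the causative form *mesizzaz* is /z/, which is a consonant, so the past-tense suffix is -uf, giving *mesizzazuf*.
Since the final consonant of the past-tense form *mesizzazuf* is /f/ (voiceless), it takes -vi, giving *mesizzazufvi*.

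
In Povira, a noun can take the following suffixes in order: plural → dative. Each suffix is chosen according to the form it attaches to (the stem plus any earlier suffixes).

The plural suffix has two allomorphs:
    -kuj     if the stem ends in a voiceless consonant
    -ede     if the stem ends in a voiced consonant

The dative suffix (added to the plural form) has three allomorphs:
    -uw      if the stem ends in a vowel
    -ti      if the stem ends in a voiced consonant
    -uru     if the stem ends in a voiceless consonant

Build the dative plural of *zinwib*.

zinwibedeuw

*zinwib*: final consonant = /b/, voiced → -ede → *zinwibede*.
The plural form *zinwibede* — final sound /e/ (a vowel) → -uw → *zinwibedeuw*.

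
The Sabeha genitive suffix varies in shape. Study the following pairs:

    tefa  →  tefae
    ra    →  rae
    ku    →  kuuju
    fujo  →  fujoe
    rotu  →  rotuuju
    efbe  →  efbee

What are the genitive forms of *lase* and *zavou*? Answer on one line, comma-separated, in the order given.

The suffix is conditioned by the last vowel: -uju when the last vowel of the stem is a high vowel (*ku*, *rotu*); -e when the last vowel of the stem is a non-high vowel (*tefa*, *ra*, *fujo*, *efbe*).
The last vowel of *lase* is /e/, which is a non-high vowel, so the suffix is -e, giving *lasee*.
*zavou* — last vowel /u/ (a high vowel) → -uju → *zavouuju*.

lasee, zavouuju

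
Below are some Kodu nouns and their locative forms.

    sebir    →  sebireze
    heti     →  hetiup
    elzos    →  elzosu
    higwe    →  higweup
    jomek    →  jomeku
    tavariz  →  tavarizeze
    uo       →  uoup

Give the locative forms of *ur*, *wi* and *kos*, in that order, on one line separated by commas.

ureze, wiup, kosu

The alternation tracks the final sound of the stem — -u when the stem ends in a voiceless consonant (*elzos*, *jomek*); -eze when the stem ends in a voiced consonant (*sebir*, *tavariz*); -up when the stem ends in a vowel (*heti*, *higwe*, *uo*).
The final sound of *ur* is /r/, which is a voiced consonant, so the suffix is -eze, giving *ureze*.
*wi* — final sound /i/ (a vowel) → -up → *wiup*.
*kos*: final sound = /s/, a voiceless consonant → -u → *kosu*.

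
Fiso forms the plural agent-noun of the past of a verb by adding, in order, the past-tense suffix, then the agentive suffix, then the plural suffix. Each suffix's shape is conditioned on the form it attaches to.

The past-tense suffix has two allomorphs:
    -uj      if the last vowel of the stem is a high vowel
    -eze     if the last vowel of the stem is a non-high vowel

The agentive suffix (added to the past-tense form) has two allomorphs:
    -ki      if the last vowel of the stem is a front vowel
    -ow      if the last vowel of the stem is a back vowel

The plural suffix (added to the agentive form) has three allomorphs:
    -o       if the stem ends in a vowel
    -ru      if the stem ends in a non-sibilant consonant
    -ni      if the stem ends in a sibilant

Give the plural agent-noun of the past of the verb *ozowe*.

Since the last vowel of *ozowe* is /e/ (a non-high vowel), it takes -eze, giving *ozoweeze*.
The last vowel of the past-tense form *ozoweeze* is /e/, which is a front vowel, so the agentive suffix is -ki, giving *ozoweezeki*.
The agentive form *ozoweezeki* — final sound /i/ (a vowel) → -o → *ozoweezekio*.

ozoweezekio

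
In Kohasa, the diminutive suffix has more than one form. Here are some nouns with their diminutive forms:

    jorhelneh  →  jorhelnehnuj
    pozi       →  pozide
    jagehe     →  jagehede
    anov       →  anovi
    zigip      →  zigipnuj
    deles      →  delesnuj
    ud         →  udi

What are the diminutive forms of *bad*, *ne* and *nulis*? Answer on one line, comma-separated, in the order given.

Looking at the final sound of each stem: -nuj when the stem ends in a voiceless consonant (*jorhelneh*, *zigip*, *deles*); -i when the stem ends in a voiced consonant (*anov*, *ud*); -de when the stem ends in a vowel (*pozi*, *jagehe*).
Since the final sound of *bad* is /d/ (a voiced consonant), it takes -i, giving *badi*.
The final sound of *ne* is /e/, which is a vowel, so the suffix is -de, giving *nede*.
Since the final sound of *nulis* is /s/ (a voiceless consonant), it takes -nuj, giving *nulisnuj*.

badi, nede, nulisnuj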